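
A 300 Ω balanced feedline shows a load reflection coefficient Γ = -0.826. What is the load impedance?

Z_L ≈ 28.6 Ω

Z_L = Z_0·(1 + Γ)/(1 − Γ) = 300·(0.174)/(1.83)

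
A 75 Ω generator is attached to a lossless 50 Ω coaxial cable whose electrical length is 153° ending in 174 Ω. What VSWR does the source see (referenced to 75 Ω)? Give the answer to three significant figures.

VSWR ≈ 2.96

tan(βl) = -0.51
Z_in = Z_0·(Z_L + jZ_0·tanβl)/(Z_0 + jZ_L·tanβl) = 52.9 + j68.3 Ω
Γ_s = (Z_in − Z_s)/(Z_in + Z_s) = (-22.1 + j68.3)/(128 + j68.3), |Γ_s| = 0.495
VSWR = (1 + |Γ_s|)/(1 − |Γ_s|)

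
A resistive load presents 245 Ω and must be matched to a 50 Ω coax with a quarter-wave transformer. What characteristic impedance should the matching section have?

Z_qwt = √(Z_0·R_L) = √(50 × 245) = √12250

Z_qwt ≈ 111 Ω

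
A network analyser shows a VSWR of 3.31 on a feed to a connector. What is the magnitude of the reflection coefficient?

|Γ| = (S − 1)/(S + 1) = (3.31 − 1)/(3.31 + 1) = 2.31/4.31

|Γ| ≈ 0.536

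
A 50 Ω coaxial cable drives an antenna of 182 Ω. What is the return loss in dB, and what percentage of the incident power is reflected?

RL ≈ 4.9 dB; 32.4% of incident power reflected

Γ = (182 − 50)/(182 + 50) = 0.569
RL = −20·log₁₀(0.569) = 4.9 dB
P_refl/P_inc = |Γ|² = 0.324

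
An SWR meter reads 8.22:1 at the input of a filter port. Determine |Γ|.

|Γ| = (S − 1)/(S + 1) = (8.22 − 1)/(8.22 + 1) = 7.22/9.22

|Γ| ≈ 0.783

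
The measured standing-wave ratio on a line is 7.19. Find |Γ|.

|Γ| ≈ 0.756

|Γ| = (S − 1)/(S + 1) = (7.19 − 1)/(7.19 + 1) = 6.19/8.19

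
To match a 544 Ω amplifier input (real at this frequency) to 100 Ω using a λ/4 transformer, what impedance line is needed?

Z_qwt ≈ 233 Ω

Z_qwt = √(Z_0·R_L) = √(100 × 544) = √54400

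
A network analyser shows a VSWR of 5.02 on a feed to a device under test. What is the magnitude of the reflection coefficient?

|Γ| ≈ 0.668

|Γ| = (S − 1)/(S + 1) = (5.02 − 1)/(5.02 + 1) = 4.02/6.02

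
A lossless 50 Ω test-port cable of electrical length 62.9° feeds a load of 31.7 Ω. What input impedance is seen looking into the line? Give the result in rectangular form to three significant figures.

tan(βl) = tan(62.9°) = 1.95
Z_in = Z_0·(Z_L + jZ_0·tanβl)/(Z_0 + jZ_L·tanβl)
     = 50·(31.7 + j97.7)/(50 + j61.9)

Z_in ≈ 60.3 + j23.1 Ω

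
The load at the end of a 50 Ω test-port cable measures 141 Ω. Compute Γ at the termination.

Γ = (Z_L − Z_0)/(Z_L + Z_0) = (141 − 50)/(141 + 50) = 91/191

Γ = 0.476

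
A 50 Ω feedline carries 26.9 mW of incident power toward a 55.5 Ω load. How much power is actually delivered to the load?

Γ = (55.5 − 50)/(55.5 + 50) = 0.0521
|Γ|² = 0.00272
P_refl = |Γ|²·P_inc = 0.0731 mW, P_del = (1 − |Γ|²)·P_inc = 26.8 mW

P_delivered ≈ 26.8 mW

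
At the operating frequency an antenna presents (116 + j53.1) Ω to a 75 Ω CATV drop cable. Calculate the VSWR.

Γ = (Z_L − Z_0)/(Z_L + Z_0) = (41 + j53.1)/(191 + j53.1)
|Γ| = 67.1/198 = 0.338
VSWR = (1 + |Γ|)/(1 − |Γ|) = 1.34/0.662

VSWR ≈ 2.02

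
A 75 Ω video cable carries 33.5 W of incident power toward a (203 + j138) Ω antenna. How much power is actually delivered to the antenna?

P_delivered ≈ 21.2 W

|Γ| = |(128 + j138)/(278 + j138)| = 0.606
|Γ|² = 0.368
P_refl = |Γ|²·P_inc = 12.3 W, P_del = (1 − |Γ|²)·P_inc = 21.2 W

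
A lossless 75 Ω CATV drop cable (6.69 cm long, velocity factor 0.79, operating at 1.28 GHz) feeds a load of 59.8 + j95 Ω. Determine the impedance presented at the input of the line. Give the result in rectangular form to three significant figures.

λ = v/f = 0.79·c / 1.28 GHz = 0.185 m
βl = 2π·l/λ = 2π × 0.361 = 130°
tan(βl) = tan(130°) = -1.19
Z_in = Z_0·(Z_L + jZ_0·tanβl)/(Z_0 + jZ_L·tanβl)
     = 75·(59.8 + j5.85)/(188 − j71.1)

Z_in ≈ 20.1 + j9.94 Ω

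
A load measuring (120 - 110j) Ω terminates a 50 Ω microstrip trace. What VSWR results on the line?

Γ = (Z_L − Z_0)/(Z_L + Z_0) = (70 − j110)/(170 − j110)
|Γ| = 130/202 = 0.644
VSWR = (1 + |Γ|)/(1 − |Γ|) = 1.64/0.356

VSWR ≈ 4.62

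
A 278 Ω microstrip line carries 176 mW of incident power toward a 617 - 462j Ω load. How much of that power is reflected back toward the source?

P_reflected ≈ 57 mW

|Γ| = |(339 − j462)/(895 − j462)| = 0.569
|Γ|² = 0.324
P_refl = |Γ|²·P_inc = 57 mW, P_del = (1 − |Γ|²)·P_inc = 119 mW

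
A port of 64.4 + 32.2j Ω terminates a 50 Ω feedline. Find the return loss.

Γ = (14.4 + j32.2)/(114.4 + j32.2), |Γ| = 0.297
RL = −20·log₁₀|Γ| = −20·log₁₀(0.297)

RL ≈ 10.6 dB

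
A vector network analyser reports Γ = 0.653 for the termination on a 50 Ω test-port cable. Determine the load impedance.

Z_L ≈ 238 Ω

Z_L = Z_0·(1 + Γ)/(1 − Γ) = 50·(1.65)/(0.347)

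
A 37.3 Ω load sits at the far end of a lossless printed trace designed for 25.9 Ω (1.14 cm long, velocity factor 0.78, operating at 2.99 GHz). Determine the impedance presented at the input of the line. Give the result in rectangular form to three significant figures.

Z_in ≈ 22.3 − j8.03 Ω

λ = v/f = 0.78·c / 2.99 GHz = 0.0783 m
βl = 2π·l/λ = 2π × 0.146 = 52.4°
tan(βl) = tan(52.4°) = 1.3
Z_in = Z_0·(Z_L + jZ_0·tanβl)/(Z_0 + jZ_L·tanβl)
     = 25.9·(37.3 + j33.7)/(25.9 + j48.5)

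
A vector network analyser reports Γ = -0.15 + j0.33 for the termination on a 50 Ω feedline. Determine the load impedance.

Z_L ≈ 30.3 + j23.1 Ω

Z_L = Z_0·(1 + Γ)/(1 − Γ) = 50·(0.85 + j0.33)/(1.15 − j0.33)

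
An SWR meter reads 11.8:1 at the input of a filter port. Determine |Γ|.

|Γ| ≈ 0.844

|Γ| = (S − 1)/(S + 1) = (11.8 − 1)/(11.8 + 1) = 10.8/12.8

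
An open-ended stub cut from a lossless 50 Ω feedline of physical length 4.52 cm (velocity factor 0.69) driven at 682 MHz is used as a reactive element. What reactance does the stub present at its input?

λ = v/f = 0.69·c / 682 MHz = 0.304 m
βl = 2π·l/λ = 2π × 0.149 = 53.6°
tan(βl) = 1.36
For an open-ended stub, Z_in = −jZ_0·cot(βl) = −jZ_0/tan(βl)

X_in ≈ -36.8 Ω (capacitive)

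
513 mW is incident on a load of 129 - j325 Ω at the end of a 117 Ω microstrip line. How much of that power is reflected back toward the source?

P_reflected ≈ 327 mW

|Γ| = |(12 − j325)/(246 − j325)| = 0.798
|Γ|² = 0.637
P_refl = |Γ|²·P_inc = 327 mW, P_del = (1 − |Γ|²)·P_inc = 186 mW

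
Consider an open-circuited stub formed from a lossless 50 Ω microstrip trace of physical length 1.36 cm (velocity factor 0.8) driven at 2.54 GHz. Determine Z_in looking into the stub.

λ = v/f = 0.8·c / 2.54 GHz = 0.0945 m
βl = 2π·l/λ = 2π × 0.144 = 51.8°
tan(βl) = 1.27
For an open-circuited stub, Z_in = −jZ_0·cot(βl) = −jZ_0/tan(βl)

Z_in ≈ −j39.3 Ω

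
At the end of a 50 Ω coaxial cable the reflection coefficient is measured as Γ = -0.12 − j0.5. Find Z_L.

Z_L ≈ 24.4 − j33.2 Ω

Z_L = Z_0·(1 + Γ)/(1 − Γ) = 50·(0.88 − j0.5)/(1.12 + j0.5)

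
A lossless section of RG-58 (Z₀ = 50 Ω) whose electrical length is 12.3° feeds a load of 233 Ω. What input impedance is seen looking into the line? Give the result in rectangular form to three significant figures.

tan(βl) = tan(12.3°) = 0.218
Z_in = Z_0·(Z_L + jZ_0·tanβl)/(Z_0 + jZ_L·tanβl)
     = 50·(233 + j10.9)/(50 + j50.8)

Z_in ≈ 120 − j111 Ω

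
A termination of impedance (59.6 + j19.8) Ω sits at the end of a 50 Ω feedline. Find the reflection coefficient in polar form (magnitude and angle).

Γ ≈ 0.198 ∠ 53.9°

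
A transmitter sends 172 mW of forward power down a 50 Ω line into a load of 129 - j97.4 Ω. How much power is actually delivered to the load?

|Γ| = |(79 − j97.4)/(179 − j97.4)| = 0.615
|Γ|² = 0.379
P_refl = |Γ|²·P_inc = 65.1 mW, P_del = (1 − |Γ|²)·P_inc = 107 mW

P_delivered ≈ 107 mW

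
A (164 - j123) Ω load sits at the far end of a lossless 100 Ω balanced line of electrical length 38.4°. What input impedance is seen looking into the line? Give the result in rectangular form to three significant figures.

tan(βl) = tan(38.4°) = 0.793
Z_in = Z_0·(Z_L + jZ_0·tanβl)/(Z_0 + jZ_L·tanβl)
     = 100·(164 − j43.7)/(197 + j130)

Z_in ≈ 47.8 − j53.6 Ω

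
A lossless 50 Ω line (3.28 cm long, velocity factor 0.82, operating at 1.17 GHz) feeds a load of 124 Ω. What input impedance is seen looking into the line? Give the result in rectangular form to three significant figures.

Z_in ≈ 27.2 − j26.2 Ω

λ = v/f = 0.82·c / 1.17 GHz = 0.21 m
βl = 2π·l/λ = 2π × 0.156 = 56.2°
tan(βl) = tan(56.2°) = 1.49
Z_in = Z_0·(Z_L + jZ_0·tanβl)/(Z_0 + jZ_L·tanβl)
     = 50·(124 + j74.6)/(50 + j185)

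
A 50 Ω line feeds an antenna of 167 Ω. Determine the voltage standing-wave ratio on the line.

VSWR ≈ 3.34

For a purely resistive load, VSWR = R_L/Z_0 or Z_0/R_L (whichever > 1) = 167/50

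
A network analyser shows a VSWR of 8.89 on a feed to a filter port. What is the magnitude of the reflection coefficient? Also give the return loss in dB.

|Γ| = (S − 1)/(S + 1) = (8.89 − 1)/(8.89 + 1) = 7.89/9.89
RL = −20·log₁₀|Γ| = −20·log₁₀(0.798)

|Γ| ≈ 0.798; return loss ≈ 1.96 dB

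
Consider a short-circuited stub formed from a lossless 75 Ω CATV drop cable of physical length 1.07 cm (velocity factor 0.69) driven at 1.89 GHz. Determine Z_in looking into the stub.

Z_in ≈ +j52.8 Ω

λ = v/f = 0.69·c / 1.89 GHz = 0.11 m
βl = 2π·l/λ = 2π × 0.0977 = 35.2°
tan(βl) = 0.705
For a short-circuited stub, Z_in = jZ_0·tan(βl)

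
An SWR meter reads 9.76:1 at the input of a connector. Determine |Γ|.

|Γ| = (S − 1)/(S + 1) = (9.76 − 1)/(9.76 + 1) = 8.76/10.8

|Γ| ≈ 0.814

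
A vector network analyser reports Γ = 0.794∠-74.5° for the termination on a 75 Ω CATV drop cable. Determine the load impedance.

Z_L = Z_0·(1 + Γ)/(1 − Γ) = 75·(1.21 − j0.765)/(0.788 + j0.765)

Z_L ≈ 23 − j95.2 Ω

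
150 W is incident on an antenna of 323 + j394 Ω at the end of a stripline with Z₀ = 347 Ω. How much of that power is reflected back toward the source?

P_reflected ≈ 38.7 W

|Γ| = |(-24 + j394)/(670 + j394)| = 0.508
|Γ|² = 0.258
P_refl = |Γ|²·P_inc = 38.7 W, P_del = (1 − |Γ|²)·P_inc = 111 W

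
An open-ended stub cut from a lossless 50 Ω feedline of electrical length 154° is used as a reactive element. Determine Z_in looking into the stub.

tan(βl) = -0.488
For an open-ended stub, Z_in = −jZ_0·cot(βl) = −jZ_0/tan(βl)

Z_in ≈ +j103 Ω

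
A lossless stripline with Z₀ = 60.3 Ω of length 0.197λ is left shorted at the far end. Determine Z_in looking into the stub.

Z_in ≈ +j174 Ω

βl = 2π × 0.197 = 70.9°
tan(βl) = 2.89
For a shorted stub, Z_in = jZ_0·tan(βl)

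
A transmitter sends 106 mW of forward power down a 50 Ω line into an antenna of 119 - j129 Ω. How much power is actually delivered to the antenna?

|Γ| = |(69 − j129)/(169 − j129)| = 0.688
|Γ|² = 0.473
P_refl = |Γ|²·P_inc = 50.2 mW, P_del = (1 − |Γ|²)·P_inc = 55.8 mW

P_delivered ≈ 55.8 mW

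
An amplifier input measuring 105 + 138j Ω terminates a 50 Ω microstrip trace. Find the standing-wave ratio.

VSWR ≈ 6.04

Γ = (Z_L − Z_0)/(Z_L + Z_0) = (55 + j138)/(155 + j138)
|Γ| = 149/208 = 0.716
VSWR = (1 + |Γ|)/(1 − |Γ|) = 1.72/0.284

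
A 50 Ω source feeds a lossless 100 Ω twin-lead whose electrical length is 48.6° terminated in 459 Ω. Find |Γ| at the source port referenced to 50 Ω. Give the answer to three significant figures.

tan(βl) = 1.13
Z_in = Z_0·(Z_L + jZ_0·tanβl)/(Z_0 + jZ_L·tanβl) = 37.3 − j81 Ω
Γ_s = (Z_in − Z_s)/(Z_in + Z_s) = (-12.7 − j81)/(87.3 − j81), |Γ_s| = 0.688

|Γ| ≈ 0.688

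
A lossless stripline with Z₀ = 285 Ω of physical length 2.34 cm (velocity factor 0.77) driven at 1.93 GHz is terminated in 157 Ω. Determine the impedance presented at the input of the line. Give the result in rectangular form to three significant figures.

λ = v/f = 0.77·c / 1.93 GHz = 0.12 m
βl = 2π·l/λ = 2π × 0.196 = 70.4°
tan(βl) = tan(70.4°) = 2.81
Z_in = Z_0·(Z_L + jZ_0·tanβl)/(Z_0 + jZ_L·tanβl)
     = 285·(157 + j800)/(285 + j440)

Z_in ≈ 411 + j164 Ω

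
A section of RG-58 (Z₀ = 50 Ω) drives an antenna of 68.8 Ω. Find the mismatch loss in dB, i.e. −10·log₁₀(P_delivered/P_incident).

mismatch loss ≈ 0.11 dB

Γ = (68.8 − 50)/(68.8 + 50) = 0.158
|Γ|² = 0.025, so P_del/P_inc = 1 − |Γ|² = 0.975
ML = −10·log₁₀(1 − |Γ|²)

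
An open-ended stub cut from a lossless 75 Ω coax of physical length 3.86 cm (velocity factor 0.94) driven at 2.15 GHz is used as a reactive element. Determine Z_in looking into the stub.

λ = v/f = 0.94·c / 2.15 GHz = 0.131 m
βl = 2π·l/λ = 2π × 0.294 = 106°
tan(βl) = -3.5
For an open-ended stub, Z_in = −jZ_0·cot(βl) = −jZ_0/tan(βl)

Z_in ≈ +j21.4 Ω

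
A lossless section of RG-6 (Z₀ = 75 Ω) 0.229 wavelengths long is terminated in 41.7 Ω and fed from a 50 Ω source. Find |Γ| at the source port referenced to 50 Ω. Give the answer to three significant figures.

βl = 2π × 0.229 = 82.4°
tan(βl) = 7.53
Z_in = Z_0·(Z_L + jZ_0·tanβl)/(Z_0 + jZ_L·tanβl) = 130 + j21 Ω
Γ_s = (Z_in − Z_s)/(Z_in + Z_s) = (79.9 + j21)/(180 + j21), |Γ_s| = 0.456

|Γ| ≈ 0.456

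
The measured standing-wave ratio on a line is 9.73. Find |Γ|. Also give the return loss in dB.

|Γ| ≈ 0.814; return loss ≈ 1.79 dB

|Γ| = (S − 1)/(S + 1) = (9.73 − 1)/(9.73 + 1) = 8.73/10.7
RL = −20·log₁₀|Γ| = −20·log₁₀(0.814)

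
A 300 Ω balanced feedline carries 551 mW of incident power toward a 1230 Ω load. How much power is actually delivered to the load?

P_delivered ≈ 347 mW

Γ = (1230 − 300)/(1230 + 300) = 0.608
|Γ|² = 0.369
P_refl = |Γ|²·P_inc = 204 mW, P_del = (1 − |Γ|²)·P_inc = 347 mW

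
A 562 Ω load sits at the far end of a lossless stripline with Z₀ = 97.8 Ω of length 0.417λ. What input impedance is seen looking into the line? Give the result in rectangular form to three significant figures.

βl = 2π × 0.417 = 150°
tan(βl) = tan(150°) = -0.575
Z_in = Z_0·(Z_L + jZ_0·tanβl)/(Z_0 + jZ_L·tanβl)
     = 97.8·(562 − j56.2)/(97.8 − j323)

Z_in ≈ 62.8 + j151 Ω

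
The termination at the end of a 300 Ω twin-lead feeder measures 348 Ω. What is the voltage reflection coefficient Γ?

Γ = 0.0741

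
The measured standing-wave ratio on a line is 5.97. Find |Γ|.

|Γ| = (S − 1)/(S + 1) = (5.97 − 1)/(5.97 + 1) = 4.97/6.97

|Γ| ≈ 0.713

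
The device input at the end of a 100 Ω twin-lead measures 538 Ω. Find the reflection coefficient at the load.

Γ = 0.687

Γ = (Z_L − Z_0)/(Z_L + Z_0) = (538 − 100)/(538 + 100) = 438/638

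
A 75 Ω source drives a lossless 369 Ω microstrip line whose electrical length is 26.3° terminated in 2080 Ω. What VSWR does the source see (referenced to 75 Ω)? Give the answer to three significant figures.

tan(βl) = 0.494
Z_in = Z_0·(Z_L + jZ_0·tanβl)/(Z_0 + jZ_L·tanβl) = 295 − j641 Ω
Γ_s = (Z_in − Z_s)/(Z_in + Z_s) = (220 − j641)/(370 − j641), |Γ_s| = 0.916
VSWR = (1 + |Γ_s|)/(1 − |Γ_s|)

VSWR ≈ 22.7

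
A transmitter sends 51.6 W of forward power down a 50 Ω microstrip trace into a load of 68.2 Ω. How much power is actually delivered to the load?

P_delivered ≈ 50.4 W

Γ = (68.2 − 50)/(68.2 + 50) = 0.154
|Γ|² = 0.0237
P_refl = |Γ|²·P_inc = 1.22 W, P_del = (1 − |Γ|²)·P_inc = 50.4 W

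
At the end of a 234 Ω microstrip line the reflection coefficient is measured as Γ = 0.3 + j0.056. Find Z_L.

Z_L ≈ 430 + j53.1 Ω

Z_L = Z_0·(1 + Γ)/(1 − Γ) = 234·(1.3 + j0.056)/(0.7 − j0.056)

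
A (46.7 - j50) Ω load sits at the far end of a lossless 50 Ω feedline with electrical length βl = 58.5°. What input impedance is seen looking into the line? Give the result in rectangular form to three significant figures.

tan(βl) = tan(58.5°) = 1.63
Z_in = Z_0·(Z_L + jZ_0·tanβl)/(Z_0 + jZ_L·tanβl)
     = 50·(46.7 + j31.6)/(132 + j76.2)

Z_in ≈ 18.5 + j1.29 Ω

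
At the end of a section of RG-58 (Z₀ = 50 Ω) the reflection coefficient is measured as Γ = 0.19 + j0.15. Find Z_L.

Z_L = Z_0·(1 + Γ)/(1 − Γ) = 50·(1.19 + j0.15)/(0.81 − j0.15)

Z_L ≈ 69.4 + j22.1 Ω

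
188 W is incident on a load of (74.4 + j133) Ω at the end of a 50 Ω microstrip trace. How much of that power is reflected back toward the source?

P_reflected ≈ 104 W

|Γ| = |(24.4 + j133)/(124.4 + j133)| = 0.743
|Γ|² = 0.551
P_refl = |Γ|²·P_inc = 104 W, P_del = (1 − |Γ|²)·P_inc = 84.4 W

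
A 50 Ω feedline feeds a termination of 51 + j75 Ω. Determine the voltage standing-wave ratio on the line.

Γ = (Z_L − Z_0)/(Z_L + Z_0) = (1 + j75)/(101 + j75)
|Γ| = 75/126 = 0.596
VSWR = (1 + |Γ|)/(1 − |Γ|) = 1.6/0.404

VSWR ≈ 3.95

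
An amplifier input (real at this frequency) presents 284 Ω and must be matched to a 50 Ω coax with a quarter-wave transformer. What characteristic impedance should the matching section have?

Z_qwt = √(Z_0·R_L) = √(50 × 284) = √14200

Z_qwt ≈ 119 Ω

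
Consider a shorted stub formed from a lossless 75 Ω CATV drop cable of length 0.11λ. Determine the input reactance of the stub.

βl = 2π × 0.11 = 39.6°
tan(βl) = 0.827
For a shorted stub, Z_in = jZ_0·tan(βl)

X_in ≈ 62 Ω (inductive)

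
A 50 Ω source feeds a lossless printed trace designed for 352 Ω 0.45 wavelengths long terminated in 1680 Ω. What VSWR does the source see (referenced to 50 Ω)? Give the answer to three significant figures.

βl = 2π × 0.45 = 162°
tan(βl) = -0.325
Z_in = Z_0·(Z_L + jZ_0·tanβl)/(Z_0 + jZ_L·tanβl) = 546 + j732 Ω
Γ_s = (Z_in − Z_s)/(Z_in + Z_s) = (496 + j732)/(596 + j732), |Γ_s| = 0.937
VSWR = (1 + |Γ_s|)/(1 − |Γ_s|)

VSWR ≈ 30.6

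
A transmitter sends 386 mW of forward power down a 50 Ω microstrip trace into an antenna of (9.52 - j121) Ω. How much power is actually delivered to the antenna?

|Γ| = |(-40.48 − j121)/(59.52 − j121)| = 0.946
|Γ|² = 0.895
P_refl = |Γ|²·P_inc = 346 mW, P_del = (1 − |Γ|²)·P_inc = 40.4 mW

P_delivered ≈ 40.4 mW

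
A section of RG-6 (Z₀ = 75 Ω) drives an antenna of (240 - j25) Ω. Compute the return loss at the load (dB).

Γ = (165 − j25)/(315 − j25), |Γ| = 0.528
RL = −20·log₁₀|Γ| = −20·log₁₀(0.528)

RL ≈ 5.55 dB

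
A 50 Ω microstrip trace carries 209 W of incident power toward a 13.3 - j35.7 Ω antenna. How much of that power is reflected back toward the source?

|Γ| = |(-36.7 − j35.7)/(63.3 − j35.7)| = 0.705
|Γ|² = 0.496
P_refl = |Γ|²·P_inc = 104 W, P_del = (1 − |Γ|²)·P_inc = 105 W

P_reflected ≈ 104 W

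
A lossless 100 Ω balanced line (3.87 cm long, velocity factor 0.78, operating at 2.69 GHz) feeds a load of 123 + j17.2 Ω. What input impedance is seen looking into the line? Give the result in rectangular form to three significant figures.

Z_in ≈ 105 + j26.1 Ω

λ = v/f = 0.78·c / 2.69 GHz = 0.087 m
βl = 2π·l/λ = 2π × 0.445 = 160°
tan(βl) = tan(160°) = -0.361
Z_in = Z_0·(Z_L + jZ_0·tanβl)/(Z_0 + jZ_L·tanβl)
     = 100·(123 − j18.9)/(106 − j44.4)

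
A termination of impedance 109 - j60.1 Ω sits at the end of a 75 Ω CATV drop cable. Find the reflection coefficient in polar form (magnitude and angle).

Γ = (Z_L − Z_0)/(Z_L + Z_0) = (34 − j60.1)/(184 − j60.1)
|Γ| = 69.1/194 = 0.357

Γ ≈ 0.357 ∠ -42.4°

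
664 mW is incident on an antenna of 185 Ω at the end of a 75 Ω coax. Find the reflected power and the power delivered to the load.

P_reflected ≈ 119 mW; P_delivered ≈ 545 mW

Γ = (185 − 75)/(185 + 75) = 0.423
|Γ|² = 0.179
P_refl = |Γ|²·P_inc = 119 mW, P_del = (1 − |Γ|²)·P_inc = 545 mW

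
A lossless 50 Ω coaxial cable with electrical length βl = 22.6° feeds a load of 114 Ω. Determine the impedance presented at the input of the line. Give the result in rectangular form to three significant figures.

Z_in ≈ 70.4 − j46 Ω

tan(βl) = tan(22.6°) = 0.416
Z_in = Z_0·(Z_L + jZ_0·tanβl)/(Z_0 + jZ_L·tanβl)
     = 50·(114 + j20.8)/(50 + j47.5)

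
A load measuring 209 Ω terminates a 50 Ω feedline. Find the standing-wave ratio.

For a purely resistive load, VSWR = R_L/Z_0 or Z_0/R_L (whichever > 1) = 209/50

VSWR ≈ 4.18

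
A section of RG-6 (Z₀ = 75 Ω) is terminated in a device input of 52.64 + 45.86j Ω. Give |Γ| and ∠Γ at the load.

Γ ≈ 0.376 ∠ 96.2°

Γ = (Z_L − Z_0)/(Z_L + Z_0) = (-22.36 + j45.86)/(127.6 + j45.86)
|Γ| = 51/136 = 0.376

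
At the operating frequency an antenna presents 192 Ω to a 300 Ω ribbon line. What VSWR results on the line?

For a purely resistive load, VSWR = R_L/Z_0 or Z_0/R_L (whichever > 1) = 300/192

VSWR ≈ 1.56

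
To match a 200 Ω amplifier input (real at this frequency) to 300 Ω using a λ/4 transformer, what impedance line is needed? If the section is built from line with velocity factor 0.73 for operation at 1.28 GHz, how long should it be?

Z_qwt = √(Z_0·R_L) = √(300 × 200) = √60000
λ = 0.73·c/f = 0.171 m, so l = λ/4 = 0.0428 m

Z_qwt ≈ 245 Ω; length ≈ 4.28 cm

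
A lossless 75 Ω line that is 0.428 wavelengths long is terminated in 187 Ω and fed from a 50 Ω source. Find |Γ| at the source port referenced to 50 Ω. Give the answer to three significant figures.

|Γ| ≈ 0.543

βl = 2π × 0.428 = 154°
tan(βl) = -0.486
Z_in = Z_0·(Z_L + jZ_0·tanβl)/(Z_0 + jZ_L·tanβl) = 93.7 + j77 Ω
Γ_s = (Z_in − Z_s)/(Z_in + Z_s) = (43.7 + j77)/(144 + j77), |Γ_s| = 0.543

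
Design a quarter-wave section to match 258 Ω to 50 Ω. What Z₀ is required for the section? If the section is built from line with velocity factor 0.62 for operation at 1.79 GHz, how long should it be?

Z_qwt = √(Z_0·R_L) = √(50 × 258) = √12900
λ = 0.62·c/f = 0.104 m, so l = λ/4 = 0.026 m

Z_qwt ≈ 114 Ω; length ≈ 2.6 cm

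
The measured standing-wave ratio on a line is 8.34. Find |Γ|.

|Γ| ≈ 0.786

|Γ| = (S − 1)/(S + 1) = (8.34 − 1)/(8.34 + 1) = 7.34/9.34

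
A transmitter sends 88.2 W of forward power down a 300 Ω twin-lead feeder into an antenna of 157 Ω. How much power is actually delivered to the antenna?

Γ = (157 − 300)/(157 + 300) = -0.313
|Γ|² = 0.0979
P_refl = |Γ|²·P_inc = 8.64 W, P_del = (1 − |Γ|²)·P_inc = 79.6 W

P_delivered ≈ 79.6 W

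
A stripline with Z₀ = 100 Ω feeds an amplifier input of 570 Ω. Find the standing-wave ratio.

VSWR ≈ 5.7

For a purely resistive load, VSWR = R_L/Z_0 or Z_0/R_L (whichever > 1) = 570/100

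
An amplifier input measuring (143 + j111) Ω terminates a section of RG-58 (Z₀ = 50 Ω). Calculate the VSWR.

VSWR ≈ 4.72

Γ = (Z_L − Z_0)/(Z_L + Z_0) = (93 + j111)/(193 + j111)
|Γ| = 145/223 = 0.65
VSWR = (1 + |Γ|)/(1 − |Γ|) = 1.65/0.35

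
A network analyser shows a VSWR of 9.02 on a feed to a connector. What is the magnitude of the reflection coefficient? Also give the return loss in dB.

|Γ| = (S − 1)/(S + 1) = (9.02 − 1)/(9.02 + 1) = 8.02/10
RL = −20·log₁₀|Γ| = −20·log₁₀(0.8)

|Γ| ≈ 0.8; return loss ≈ 1.93 dB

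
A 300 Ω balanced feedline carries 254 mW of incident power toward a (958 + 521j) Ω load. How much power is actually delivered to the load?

P_delivered ≈ 157 mW

|Γ| = |(658 + j521)/(1258 + j521)| = 0.616
|Γ|² = 0.38
P_refl = |Γ|²·P_inc = 96.5 mW, P_del = (1 − |Γ|²)·P_inc = 157 mW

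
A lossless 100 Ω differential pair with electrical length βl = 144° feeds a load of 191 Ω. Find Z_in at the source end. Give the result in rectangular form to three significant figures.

tan(βl) = tan(144°) = -0.727
Z_in = Z_0·(Z_L + jZ_0·tanβl)/(Z_0 + jZ_L·tanβl)
     = 100·(191 − j72.7)/(100 − j139)

Z_in ≈ 99.7 + j65.8 Ω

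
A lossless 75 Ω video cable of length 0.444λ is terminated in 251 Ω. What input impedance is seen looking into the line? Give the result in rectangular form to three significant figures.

Z_in ≈ 113 + j112 Ω

βl = 2π × 0.444 = 160°
tan(βl) = tan(160°) = -0.367
Z_in = Z_0·(Z_L + jZ_0·tanβl)/(Z_0 + jZ_L·tanβl)
     = 75·(251 − j27.5)/(75 − j92.2)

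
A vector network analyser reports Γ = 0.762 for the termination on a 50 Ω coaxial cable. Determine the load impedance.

Z_L ≈ 370 Ω

Z_L = Z_0·(1 + Γ)/(1 − Γ) = 50·(1.76)/(0.238)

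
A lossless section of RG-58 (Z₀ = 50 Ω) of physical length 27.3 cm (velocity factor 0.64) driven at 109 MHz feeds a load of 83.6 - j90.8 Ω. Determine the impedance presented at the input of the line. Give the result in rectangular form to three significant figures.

Z_in ≈ 13.5 − j13.8 Ω

λ = v/f = 0.64·c / 109 MHz = 1.76 m
βl = 2π·l/λ = 2π × 0.155 = 55.8°
tan(βl) = tan(55.8°) = 1.47
Z_in = Z_0·(Z_L + jZ_0·tanβl)/(Z_0 + jZ_L·tanβl)
     = 50·(83.6 − j17.2)/(184 + j123)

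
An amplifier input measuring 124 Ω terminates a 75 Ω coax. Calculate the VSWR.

Γ = (124 − 75)/(124 + 75) = 0.246
VSWR = (1 + 0.246)/(1 − 0.246)

VSWR ≈ 1.65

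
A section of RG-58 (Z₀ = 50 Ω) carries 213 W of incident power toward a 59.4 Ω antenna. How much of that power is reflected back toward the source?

P_reflected ≈ 1.57 W

Γ = (59.4 − 50)/(59.4 + 50) = 0.0859
|Γ|² = 0.00738
P_refl = |Γ|²·P_inc = 1.57 W, P_del = (1 − |Γ|²)·P_inc = 211 W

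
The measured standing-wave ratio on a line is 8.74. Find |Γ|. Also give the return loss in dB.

|Γ| ≈ 0.795; return loss ≈ 2 dB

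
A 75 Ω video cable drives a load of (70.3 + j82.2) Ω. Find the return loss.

Γ = (-4.7 + j82.2)/(145.3 + j82.2), |Γ| = 0.493
RL = −20·log₁₀|Γ| = −20·log₁₀(0.493)

RL ≈ 6.14 dB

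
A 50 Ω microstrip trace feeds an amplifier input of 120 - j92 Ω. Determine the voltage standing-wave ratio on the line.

VSWR ≈ 3.98

Γ = (Z_L − Z_0)/(Z_L + Z_0) = (70 − j92)/(170 − j92)
|Γ| = 116/193 = 0.598
VSWR = (1 + |Γ|)/(1 − |Γ|) = 1.6/0.402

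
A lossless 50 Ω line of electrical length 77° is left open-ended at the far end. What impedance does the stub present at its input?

tan(βl) = 4.33
For an open-ended stub, Z_in = −jZ_0·cot(βl) = −jZ_0/tan(βl)

Z_in ≈ −j11.5 Ω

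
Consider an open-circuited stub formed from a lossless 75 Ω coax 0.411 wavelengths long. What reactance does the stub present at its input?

βl = 2π × 0.411 = 148°
tan(βl) = -0.626
For an open-circuited stub, Z_in = −jZ_0·cot(βl) = −jZ_0/tan(βl)

X_in ≈ 120 Ω (inductive)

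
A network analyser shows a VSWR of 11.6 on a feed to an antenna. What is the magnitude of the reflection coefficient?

|Γ| ≈ 0.841

|Γ| = (S − 1)/(S + 1) = (11.6 − 1)/(11.6 + 1) = 10.6/12.6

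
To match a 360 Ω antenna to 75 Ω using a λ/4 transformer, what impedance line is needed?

Z_qwt ≈ 164 Ω

Z_qwt = √(Z_0·R_L) = √(75 × 360) = √27000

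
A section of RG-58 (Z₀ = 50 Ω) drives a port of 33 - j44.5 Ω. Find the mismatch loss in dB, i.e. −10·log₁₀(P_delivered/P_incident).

Γ = (-17 − j44.5)/(83 − j44.5), |Γ| = 0.506
|Γ|² = 0.256, so P_del/P_inc = 1 − |Γ|² = 0.744
ML = −10·log₁₀(1 − |Γ|²)

mismatch loss ≈ 1.28 dB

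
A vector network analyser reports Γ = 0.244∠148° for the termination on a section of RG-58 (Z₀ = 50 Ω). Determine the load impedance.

Z_L ≈ 31.9 + j8.78 Ω

Z_L = Z_0·(1 + Γ)/(1 − Γ) = 50·(0.793 + j0.129)/(1.21 − j0.129)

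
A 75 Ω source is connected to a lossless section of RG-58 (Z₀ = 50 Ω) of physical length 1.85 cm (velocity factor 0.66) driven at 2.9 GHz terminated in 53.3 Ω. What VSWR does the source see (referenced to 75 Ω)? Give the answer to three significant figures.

VSWR ≈ 1.6

λ = v/f = 0.66·c / 2.9 GHz = 0.0683 m
βl = 2π·l/λ = 2π × 0.271 = 97.5°
tan(βl) = -7.55
Z_in = Z_0·(Z_L + jZ_0·tanβl)/(Z_0 + jZ_L·tanβl) = 47 + j0.783 Ω
Γ_s = (Z_in − Z_s)/(Z_in + Z_s) = (-28 + j0.783)/(122 + j0.783), |Γ_s| = 0.23
VSWR = (1 + |Γ_s|)/(1 − |Γ_s|)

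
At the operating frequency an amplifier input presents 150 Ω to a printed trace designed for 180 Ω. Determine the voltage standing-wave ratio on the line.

VSWR ≈ 1.2

Γ = (150 − 180)/(150 + 180) = -0.0909
VSWR = (1 + 0.0909)/(1 − 0.0909)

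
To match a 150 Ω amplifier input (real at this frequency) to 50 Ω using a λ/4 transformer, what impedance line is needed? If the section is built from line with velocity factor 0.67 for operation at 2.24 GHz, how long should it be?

Z_qwt ≈ 86.6 Ω; length ≈ 2.24 cm

Z_qwt = √(Z_0·R_L) = √(50 × 150) = √7500
λ = 0.67·c/f = 0.0897 m, so l = λ/4 = 0.0224 m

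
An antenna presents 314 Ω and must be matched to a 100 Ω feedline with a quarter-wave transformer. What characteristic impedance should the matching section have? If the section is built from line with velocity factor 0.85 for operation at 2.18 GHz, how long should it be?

Z_qwt = √(Z_0·R_L) = √(100 × 314) = √31400
λ = 0.85·c/f = 0.117 m, so l = λ/4 = 0.0292 m

Z_qwt ≈ 177 Ω; length ≈ 2.92 cm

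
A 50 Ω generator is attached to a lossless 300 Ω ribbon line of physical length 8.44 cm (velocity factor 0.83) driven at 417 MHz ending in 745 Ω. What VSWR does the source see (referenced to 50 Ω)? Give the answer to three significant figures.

λ = v/f = 0.83·c / 417 MHz = 0.597 m
βl = 2π·l/λ = 2π × 0.141 = 50.9°
tan(βl) = 1.23
Z_in = Z_0·(Z_L + jZ_0·tanβl)/(Z_0 + jZ_L·tanβl) = 181 − j185 Ω
Γ_s = (Z_in − Z_s)/(Z_in + Z_s) = (131 − j185)/(231 − j185), |Γ_s| = 0.765
VSWR = (1 + |Γ_s|)/(1 − |Γ_s|)

VSWR ≈ 7.53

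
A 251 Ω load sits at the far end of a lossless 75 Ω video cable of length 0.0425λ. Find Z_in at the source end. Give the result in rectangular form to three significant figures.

βl = 2π × 0.0425 = 15.3°
tan(βl) = tan(15.3°) = 0.274
Z_in = Z_0·(Z_L + jZ_0·tanβl)/(Z_0 + jZ_L·tanβl)
     = 75·(251 + j20.5)/(75 + j68.7)

Z_in ≈ 147 − j114 Ω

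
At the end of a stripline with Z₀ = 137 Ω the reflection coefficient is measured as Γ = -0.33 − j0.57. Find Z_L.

Z_L = Z_0·(1 + Γ)/(1 − Γ) = 137·(0.67 − j0.57)/(1.33 + j0.57)

Z_L ≈ 37 − j74.6 Ω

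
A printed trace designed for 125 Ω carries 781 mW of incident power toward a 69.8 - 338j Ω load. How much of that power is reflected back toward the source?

|Γ| = |(-55.2 − j338)/(194.8 − j338)| = 0.878
|Γ|² = 0.771
P_refl = |Γ|²·P_inc = 602 mW, P_del = (1 − |Γ|²)·P_inc = 179 mW

P_reflected ≈ 602 mW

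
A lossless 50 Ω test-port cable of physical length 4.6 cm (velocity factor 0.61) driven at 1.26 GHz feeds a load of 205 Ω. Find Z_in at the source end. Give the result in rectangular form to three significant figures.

λ = v/f = 0.61·c / 1.26 GHz = 0.145 m
βl = 2π·l/λ = 2π × 0.317 = 114°
tan(βl) = tan(114°) = -2.24
Z_in = Z_0·(Z_L + jZ_0·tanβl)/(Z_0 + jZ_L·tanβl)
     = 50·(205 − j112)/(50 − j460)

Z_in ≈ 14.4 + j20.7 Ω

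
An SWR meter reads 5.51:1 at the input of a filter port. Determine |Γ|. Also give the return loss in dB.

|Γ| = (S − 1)/(S + 1) = (5.51 − 1)/(5.51 + 1) = 4.51/6.51
RL = −20·log₁₀|Γ| = −20·log₁₀(0.693)

|Γ| ≈ 0.693; return loss ≈ 3.19 dB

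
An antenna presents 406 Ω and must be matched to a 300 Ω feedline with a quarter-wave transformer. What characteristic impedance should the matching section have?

Z_qwt ≈ 349 Ω

Z_qwt = √(Z_0·R_L) = √(300 × 406) = √121800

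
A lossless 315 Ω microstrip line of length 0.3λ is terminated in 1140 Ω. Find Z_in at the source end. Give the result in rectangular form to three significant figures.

βl = 2π × 0.3 = 108°
tan(βl) = tan(108°) = -3.08
Z_in = Z_0·(Z_L + jZ_0·tanβl)/(Z_0 + jZ_L·tanβl)
     = 315·(1140 − j969)/(315 − j3510)

Z_in ≈ 95.5 + j93.8 Ω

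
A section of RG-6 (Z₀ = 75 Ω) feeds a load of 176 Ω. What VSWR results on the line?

VSWR ≈ 2.35

Γ = (176 − 75)/(176 + 75) = 0.402
VSWR = (1 + 0.402)/(1 − 0.402)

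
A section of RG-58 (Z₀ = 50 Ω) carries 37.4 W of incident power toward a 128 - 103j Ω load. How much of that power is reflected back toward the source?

P_reflected ≈ 14.8 W

|Γ| = |(78 − j103)/(178 − j103)| = 0.628
|Γ|² = 0.395
P_refl = |Γ|²·P_inc = 14.8 W, P_del = (1 − |Γ|²)·P_inc = 22.6 W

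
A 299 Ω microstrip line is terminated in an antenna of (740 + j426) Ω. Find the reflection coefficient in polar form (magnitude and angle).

Γ ≈ 0.546 ∠ 21.7°

Γ = (Z_L − Z_0)/(Z_L + Z_0) = (441 + j426)/(1039 + j426)
|Γ| = 613/1120 = 0.546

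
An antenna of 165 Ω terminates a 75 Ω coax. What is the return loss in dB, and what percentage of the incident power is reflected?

Γ = (165 − 75)/(165 + 75) = 0.375
RL = −20·log₁₀(0.375) = 8.52 dB
P_refl/P_inc = |Γ|² = 0.141

RL ≈ 8.52 dB; 14.1% of incident power reflected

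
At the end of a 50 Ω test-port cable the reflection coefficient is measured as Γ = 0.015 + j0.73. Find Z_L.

Z_L = Z_0·(1 + Γ)/(1 − Γ) = 50·(1.01 + j0.73)/(0.985 − j0.73)

Z_L ≈ 15.5 + j48.6 Ω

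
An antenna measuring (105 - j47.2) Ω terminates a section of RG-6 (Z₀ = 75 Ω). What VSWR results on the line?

VSWR ≈ 1.86

Γ = (Z_L − Z_0)/(Z_L + Z_0) = (30 − j47.2)/(180 − j47.2)
|Γ| = 55.9/186 = 0.301
VSWR = (1 + |Γ|)/(1 − |Γ|) = 1.3/0.699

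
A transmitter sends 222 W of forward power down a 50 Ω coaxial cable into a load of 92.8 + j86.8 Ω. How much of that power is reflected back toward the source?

P_reflected ≈ 74.5 W

|Γ| = |(42.8 + j86.8)/(142.8 + j86.8)| = 0.579
|Γ|² = 0.335
P_refl = |Γ|²·P_inc = 74.5 W, P_del = (1 − |Γ|²)·P_inc = 148 W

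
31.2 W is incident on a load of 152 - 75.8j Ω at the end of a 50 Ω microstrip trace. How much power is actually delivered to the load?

P_delivered ≈ 20.4 W

|Γ| = |(102 − j75.8)/(202 − j75.8)| = 0.589
|Γ|² = 0.347
P_refl = |Γ|²·P_inc = 10.8 W, P_del = (1 − |Γ|²)·P_inc = 20.4 W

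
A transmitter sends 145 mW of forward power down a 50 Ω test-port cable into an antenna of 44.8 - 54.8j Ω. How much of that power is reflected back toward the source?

P_reflected ≈ 36.6 mW

|Γ| = |(-5.2 − j54.8)/(94.8 − j54.8)| = 0.503
|Γ|² = 0.253
P_refl = |Γ|²·P_inc = 36.6 mW, P_del = (1 − |Γ|²)·P_inc = 108 mW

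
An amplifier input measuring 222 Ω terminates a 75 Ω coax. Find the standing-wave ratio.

VSWR ≈ 2.96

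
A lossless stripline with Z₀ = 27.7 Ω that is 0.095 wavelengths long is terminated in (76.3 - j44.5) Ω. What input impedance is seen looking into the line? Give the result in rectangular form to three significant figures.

Z_in ≈ 14.2 − j24.9 Ω

βl = 2π × 0.095 = 34.2°
tan(βl) = tan(34.2°) = 0.68
Z_in = Z_0·(Z_L + jZ_0·tanβl)/(Z_0 + jZ_L·tanβl)
     = 27.7·(76.3 − j25.7)/(57.9 + j51.9)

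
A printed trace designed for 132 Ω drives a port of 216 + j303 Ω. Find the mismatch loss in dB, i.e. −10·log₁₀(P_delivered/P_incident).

mismatch loss ≈ 2.71 dB

Γ = (84 + j303)/(348 + j303), |Γ| = 0.681
|Γ|² = 0.464, so P_del/P_inc = 1 − |Γ|² = 0.536
ML = −10·log₁₀(1 − |Γ|²)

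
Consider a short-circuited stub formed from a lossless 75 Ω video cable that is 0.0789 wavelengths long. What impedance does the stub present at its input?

Z_in ≈ +j40.6 Ω

βl = 2π × 0.0789 = 28.4°
tan(βl) = 0.541
For a short-circuited stub, Z_in = jZ_0·tan(βl)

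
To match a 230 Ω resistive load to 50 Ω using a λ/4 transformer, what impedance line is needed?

Z_qwt = √(Z_0·R_L) = √(50 × 230) = √11500

Z_qwt ≈ 107 Ω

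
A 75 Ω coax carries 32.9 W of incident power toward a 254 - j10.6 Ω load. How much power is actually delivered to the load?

|Γ| = |(179 − j10.6)/(329 − j10.6)| = 0.545
|Γ|² = 0.297
P_refl = |Γ|²·P_inc = 9.76 W, P_del = (1 − |Γ|²)·P_inc = 23.1 W

P_delivered ≈ 23.1 W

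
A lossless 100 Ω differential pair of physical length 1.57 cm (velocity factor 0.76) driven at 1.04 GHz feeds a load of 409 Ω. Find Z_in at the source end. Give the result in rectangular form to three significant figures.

λ = v/f = 0.76·c / 1.04 GHz = 0.219 m
βl = 2π·l/λ = 2π × 0.0716 = 25.8°
tan(βl) = tan(25.8°) = 0.483
Z_in = Z_0·(Z_L + jZ_0·tanβl)/(Z_0 + jZ_L·tanβl)
     = 100·(409 + j48.3)/(100 + j198)

Z_in ≈ 103 − j155 Ω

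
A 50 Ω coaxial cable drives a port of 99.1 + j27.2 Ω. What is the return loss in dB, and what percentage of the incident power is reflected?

Γ = (49.1 + j27.2)/(149.1 + j27.2), |Γ| = 0.37
RL = −20·log₁₀(0.37) = 8.63 dB
P_refl/P_inc = |Γ|² = 0.137

RL ≈ 8.63 dB; 13.7% of incident power reflected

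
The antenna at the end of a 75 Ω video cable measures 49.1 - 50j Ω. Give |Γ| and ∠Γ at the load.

Γ = (Z_L − Z_0)/(Z_L + Z_0) = (-25.9 − j50)/(124.1 − j50)
|Γ| = 56.3/134 = 0.421

Γ ≈ 0.421 ∠ -95.4°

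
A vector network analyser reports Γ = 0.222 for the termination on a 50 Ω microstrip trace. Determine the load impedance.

Z_L = Z_0·(1 + Γ)/(1 − Γ) = 50·(1.22)/(0.778)

Z_L ≈ 78.5 Ω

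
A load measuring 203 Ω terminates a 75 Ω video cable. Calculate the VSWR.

VSWR ≈ 2.71

Γ = (203 − 75)/(203 + 75) = 0.46
VSWR = (1 + 0.46)/(1 − 0.46)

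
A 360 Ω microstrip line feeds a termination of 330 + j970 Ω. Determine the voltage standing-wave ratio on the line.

Γ = (Z_L − Z_0)/(Z_L + Z_0) = (-30 + j970)/(690 + j970)
|Γ| = 970/1190 = 0.815
VSWR = (1 + |Γ|)/(1 − |Γ|) = 1.82/0.185

VSWR ≈ 9.83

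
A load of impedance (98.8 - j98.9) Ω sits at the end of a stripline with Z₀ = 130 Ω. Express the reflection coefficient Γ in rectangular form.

Γ = (Z_L − Z_0)/(Z_L + Z_0) = (-31.2 − j98.9)/(228.8 − j98.9)

Γ ≈ 0.0425 − j0.414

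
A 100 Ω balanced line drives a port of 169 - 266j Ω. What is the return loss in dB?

Γ = (69 − j266)/(269 − j266), |Γ| = 0.726
RL = −20·log₁₀|Γ| = −20·log₁₀(0.726)

RL ≈ 2.78 dB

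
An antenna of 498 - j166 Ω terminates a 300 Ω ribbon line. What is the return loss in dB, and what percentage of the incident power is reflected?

RL ≈ 9.98 dB; 10% of incident power reflected

Γ = (198 − j166)/(798 − j166), |Γ| = 0.317
RL = −20·log₁₀(0.317) = 9.98 dB
P_refl/P_inc = |Γ|² = 0.1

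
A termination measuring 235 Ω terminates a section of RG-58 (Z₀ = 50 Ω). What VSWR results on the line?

Γ = (235 − 50)/(235 + 50) = 0.649
VSWR = (1 + 0.649)/(1 − 0.649)

VSWR ≈ 4.7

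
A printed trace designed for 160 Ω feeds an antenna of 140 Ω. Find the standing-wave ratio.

VSWR ≈ 1.14

Γ = (140 − 160)/(140 + 160) = -0.0667
VSWR = (1 + 0.0667)/(1 − 0.0667)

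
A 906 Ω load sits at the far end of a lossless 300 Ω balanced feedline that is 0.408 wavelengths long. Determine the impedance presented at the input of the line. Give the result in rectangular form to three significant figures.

Z_in ≈ 265 + j326 Ω

βl = 2π × 0.408 = 147°
tan(βl) = tan(147°) = -0.652
Z_in = Z_0·(Z_L + jZ_0·tanβl)/(Z_0 + jZ_L·tanβl)
     = 300·(906 − j196)/(300 − j591)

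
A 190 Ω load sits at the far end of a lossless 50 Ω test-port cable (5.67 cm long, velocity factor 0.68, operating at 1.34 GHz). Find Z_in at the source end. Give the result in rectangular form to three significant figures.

Z_in ≈ 23.9 + j42.3 Ω

λ = v/f = 0.68·c / 1.34 GHz = 0.152 m
βl = 2π·l/λ = 2π × 0.372 = 134°
tan(βl) = tan(134°) = -1.03
Z_in = Z_0·(Z_L + jZ_0·tanβl)/(Z_0 + jZ_L·tanβl)
     = 50·(190 − j51.6)/(50 − j196)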